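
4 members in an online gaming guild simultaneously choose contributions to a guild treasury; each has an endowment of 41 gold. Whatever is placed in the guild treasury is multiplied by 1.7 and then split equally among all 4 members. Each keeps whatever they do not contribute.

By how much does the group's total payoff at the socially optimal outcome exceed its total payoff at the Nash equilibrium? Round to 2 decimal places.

114.80 gold

Each contributed unit returns 1.7/4 = 0.4250 to its contributor — below 1 — so contributing 0 is dominant for every player. At the Nash equilibrium everyone keeps their 41, and the group total is 4 × 41 = 164.
Each contributed unit returns 1.700 to the group as a whole (0.4250 to each of 4 players), which exceeds 1, so the social optimum is full contribution: group total = 1.700 × 164 = 278.80.
Efficiency loss = 278.80 − 164 = 114.80.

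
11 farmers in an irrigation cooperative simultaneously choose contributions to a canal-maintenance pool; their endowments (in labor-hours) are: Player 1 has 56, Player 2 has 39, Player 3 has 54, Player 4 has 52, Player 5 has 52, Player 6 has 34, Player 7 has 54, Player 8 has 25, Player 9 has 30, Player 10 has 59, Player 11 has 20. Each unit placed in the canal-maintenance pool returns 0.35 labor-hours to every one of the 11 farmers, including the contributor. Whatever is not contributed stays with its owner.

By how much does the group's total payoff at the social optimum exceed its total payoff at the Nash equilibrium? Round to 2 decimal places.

1353.75 labor-hours

The private return per contributed unit is 0.35 < 1 for everyone, so the Nash equilibrium is zero contribution and the group total is Σ E_j = 56 + 39 + 54 + 52 + 52 + 34 + 54 + 25 + 30 + 59 + 20 = 475.
Each contributed unit returns 3.850 to the group, so the social optimum is full contribution by everyone: group total = 3.850 × 475 = 1828.75.
Efficiency loss = (3.850 − 1) × 475 = 1353.75.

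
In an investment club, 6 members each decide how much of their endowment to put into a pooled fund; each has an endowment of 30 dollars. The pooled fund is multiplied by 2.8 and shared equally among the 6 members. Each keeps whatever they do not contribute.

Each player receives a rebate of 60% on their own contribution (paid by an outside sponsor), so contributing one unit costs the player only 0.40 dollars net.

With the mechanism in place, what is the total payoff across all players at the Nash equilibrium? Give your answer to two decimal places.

The effective private return per unit is now (2.8/6) / 0.40 = 1.1667 > 1, so every player's dominant strategy flips to full contribution.
At the Nash equilibrium everyone contributes 30. Group total payoff = 6 × (30 × 0.60 + 2.8 × 30) = 612.00.

612.00 dollars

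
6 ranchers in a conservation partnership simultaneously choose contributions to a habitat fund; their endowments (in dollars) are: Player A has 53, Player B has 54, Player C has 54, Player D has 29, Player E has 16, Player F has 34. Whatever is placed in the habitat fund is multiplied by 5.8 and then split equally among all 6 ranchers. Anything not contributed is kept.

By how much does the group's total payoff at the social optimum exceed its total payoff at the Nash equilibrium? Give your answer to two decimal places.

1152.00 dollars

The private return per contributed unit is 5.8/6 = 0.9667 < 1 for every player regardless of endowment, so the Nash equilibrium is zero contribution and the group total is Σ E_j = 53 + 54 + 54 + 29 + 16 + 34 = 240.
Each contributed unit returns 5.800 to the group, so the social optimum is full contribution by everyone: group total = 5.800 × 240 = 1392.00.
Efficiency loss = (5.800 − 1) × 240 = 1152.00.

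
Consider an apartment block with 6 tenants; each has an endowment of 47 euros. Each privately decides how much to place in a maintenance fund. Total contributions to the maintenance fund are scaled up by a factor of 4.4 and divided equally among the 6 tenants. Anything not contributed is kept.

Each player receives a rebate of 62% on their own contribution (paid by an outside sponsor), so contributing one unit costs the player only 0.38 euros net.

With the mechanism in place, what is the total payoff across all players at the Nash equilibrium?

1415.64 euros

With the mechanism, a contributed unit returns (4.4/6) / 0.38 = 1.9298 per unit of net cost to the contributor — now above 1 — so contributing fully is weakly dominant for every player.
So the Nash equilibrium is full contribution by all 6; the group earns 6 × (47 × 0.62 + 4.4 × 47) = 1415.64.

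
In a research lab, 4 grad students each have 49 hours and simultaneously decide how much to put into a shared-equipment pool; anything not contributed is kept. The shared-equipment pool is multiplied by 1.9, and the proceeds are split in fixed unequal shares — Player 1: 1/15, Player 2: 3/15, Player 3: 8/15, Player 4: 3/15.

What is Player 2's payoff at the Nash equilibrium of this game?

67.62 hours

For player j, contributing a unit is worthwhile iff 1.9 × (j's share) ≥ 1, i.e. iff j's share is at least 0.5263.
Only Player 3 (8/15) clears that bar, contributing 49; the remaining 3 contribute 0. Total contributed: 49.
Player 2 keeps 49 and receives 1.9 × 49 × 3/15 = 18.62 from the shared-equipment pool, for a payoff of 67.62.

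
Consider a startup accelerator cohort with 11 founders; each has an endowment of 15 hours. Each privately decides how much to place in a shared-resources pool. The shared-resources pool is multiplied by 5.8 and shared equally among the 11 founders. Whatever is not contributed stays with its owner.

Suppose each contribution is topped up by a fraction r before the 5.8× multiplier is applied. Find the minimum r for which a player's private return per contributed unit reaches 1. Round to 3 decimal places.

With matching at rate r, one contributed unit becomes (1 + r) in the shared-resources pool and returns 5.8 × (1 + r) / 11 to the contributor.
Setting this equal to 1: 1 + r = 11/5.8 = 1.8966.
So the minimum matching rate is r = 1.8966 − 1 = 0.897.

0.897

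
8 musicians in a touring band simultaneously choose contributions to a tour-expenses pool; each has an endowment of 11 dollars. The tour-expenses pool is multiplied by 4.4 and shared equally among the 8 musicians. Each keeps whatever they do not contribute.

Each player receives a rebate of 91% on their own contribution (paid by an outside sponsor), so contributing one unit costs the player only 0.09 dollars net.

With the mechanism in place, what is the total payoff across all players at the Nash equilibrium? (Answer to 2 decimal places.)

467.28 dollars

The effective private return per unit is now (4.4/8) / 0.09 = 6.1111 > 1, so every player's dominant strategy flips to full contribution.
So the Nash equilibrium is full contribution by all 8; the group earns 8 × (11 × 0.91 + 4.4 × 11) = 467.28.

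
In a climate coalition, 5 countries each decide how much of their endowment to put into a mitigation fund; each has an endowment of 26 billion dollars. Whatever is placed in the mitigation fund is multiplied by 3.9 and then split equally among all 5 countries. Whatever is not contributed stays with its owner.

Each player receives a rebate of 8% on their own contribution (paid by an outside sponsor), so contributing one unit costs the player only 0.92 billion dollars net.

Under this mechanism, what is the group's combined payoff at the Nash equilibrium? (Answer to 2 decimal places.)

With the mechanism, a contributed unit returns (3.9/5) / 0.92 = 0.8478 per unit of net cost — still below 1 — so contributing 0 remains dominant for every player.
Everyone keeps their endowment and the group total is 5 × 26 = 130.

130.00 billion dollars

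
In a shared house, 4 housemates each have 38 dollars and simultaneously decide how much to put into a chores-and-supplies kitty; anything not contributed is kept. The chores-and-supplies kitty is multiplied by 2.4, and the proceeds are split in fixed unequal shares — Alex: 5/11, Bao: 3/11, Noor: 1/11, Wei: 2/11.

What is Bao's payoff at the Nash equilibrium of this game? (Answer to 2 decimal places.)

62.87 dollars

Player j's private return per contributed unit is 2.4 × (j's share). Contributing is weakly dominant for j when that share is at least 1/2.4 = 0.4167, and contributing 0 is dominant otherwise.
Only Alex (5/11) clears that bar, contributing 38; the remaining 3 contribute 0. Total contributed: 38.
Bao keeps 38 and receives 2.4 × 38 × 3/11 = 24.87 from the chores-and-supplies kitty, for a payoff of 62.87.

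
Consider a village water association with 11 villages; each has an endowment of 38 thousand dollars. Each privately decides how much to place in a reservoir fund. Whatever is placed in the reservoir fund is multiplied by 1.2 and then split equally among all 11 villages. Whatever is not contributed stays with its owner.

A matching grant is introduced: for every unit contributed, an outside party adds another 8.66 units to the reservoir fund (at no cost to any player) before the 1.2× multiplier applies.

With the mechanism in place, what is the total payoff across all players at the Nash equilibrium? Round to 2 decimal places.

The effective private return per unit is now 1.2 × 9.66 / 11 = 1.0538 > 1, so every player's dominant strategy flips to full contribution.
So the Nash equilibrium is full contribution by all 11; the group earns 1.2 × 9.66 × 418 = 4845.46.

4845.46 thousand dollars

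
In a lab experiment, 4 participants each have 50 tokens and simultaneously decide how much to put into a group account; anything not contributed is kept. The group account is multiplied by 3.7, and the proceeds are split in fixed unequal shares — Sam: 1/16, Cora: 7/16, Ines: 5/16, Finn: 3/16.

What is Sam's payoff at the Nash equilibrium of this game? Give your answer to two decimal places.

73.13 tokens

Each unit j contributes comes back to j as 3.7 × (j's share), so j prefers to contribute only if that share exceeds 1/3.7 = 0.2703; otherwise keeping the unit dominates.
Cora and Ines are above the threshold, contributing 50 each; the remaining 2 contribute 0. Total contributed: 100.
Sam keeps 50 and receives 3.7 × 100 × 1/16 = 23.13 from the group account, for a payoff of 73.13.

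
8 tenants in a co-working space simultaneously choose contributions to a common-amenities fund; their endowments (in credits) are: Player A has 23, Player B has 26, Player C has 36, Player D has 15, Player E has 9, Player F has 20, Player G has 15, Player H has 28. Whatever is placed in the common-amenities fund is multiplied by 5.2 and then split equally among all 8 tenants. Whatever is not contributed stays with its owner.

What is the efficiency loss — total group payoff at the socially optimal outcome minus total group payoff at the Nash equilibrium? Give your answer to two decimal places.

722.40 credits

The private return per contributed unit is 5.2/8 = 0.6500 < 1 for every player regardless of endowment, so the Nash equilibrium is zero contribution and the group total is Σ E_j = 23 + 26 + 36 + 15 + 9 + 20 + 15 + 28 = 172.
Each contributed unit returns 5.200 to the group, so the social optimum is full contribution by everyone: group total = 5.200 × 172 = 894.40.
Efficiency loss = (5.200 − 1) × 172 = 722.40.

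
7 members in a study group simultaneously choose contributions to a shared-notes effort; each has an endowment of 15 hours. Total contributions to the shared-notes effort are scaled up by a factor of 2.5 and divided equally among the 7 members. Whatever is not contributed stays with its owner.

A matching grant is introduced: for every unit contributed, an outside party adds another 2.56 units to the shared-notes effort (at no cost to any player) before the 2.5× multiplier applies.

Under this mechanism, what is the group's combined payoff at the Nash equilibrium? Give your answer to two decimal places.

934.50 hours

The effective private return per unit is now 2.5 × 3.56 / 7 = 1.2714 > 1, so every player's dominant strategy flips to full contribution.
At the Nash equilibrium everyone contributes 15. Group total payoff = 2.5 × 3.56 × 105 = 934.50.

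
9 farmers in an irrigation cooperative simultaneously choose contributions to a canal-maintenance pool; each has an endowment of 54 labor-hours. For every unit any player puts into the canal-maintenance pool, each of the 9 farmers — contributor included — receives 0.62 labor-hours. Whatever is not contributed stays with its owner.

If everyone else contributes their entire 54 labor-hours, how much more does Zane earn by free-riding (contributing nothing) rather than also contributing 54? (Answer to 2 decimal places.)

20.52 labor-hours

Switching from a contribution of 54 to 0 lets Zane keep an extra 54 labor-hours, but lowers the canal-maintenance pool by 54, which costs Zane their own share of that drop: 0.62 × 54 = 33.48.
Net gain = 54 − 33.48 = 20.52. The private return per contributed unit (0.62) is below 1, so free-riding is indeed the best response regardless of what the others do.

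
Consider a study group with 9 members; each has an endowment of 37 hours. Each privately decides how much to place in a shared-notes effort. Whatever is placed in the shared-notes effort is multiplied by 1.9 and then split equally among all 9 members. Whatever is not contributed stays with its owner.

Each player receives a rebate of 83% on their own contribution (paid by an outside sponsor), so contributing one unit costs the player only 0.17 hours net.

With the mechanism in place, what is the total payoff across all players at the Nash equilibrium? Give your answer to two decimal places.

909.09 hours

Under the mechanism each unit contributed yields (1.9/9) / 0.17 = 1.2418 back to its contributor per unit of net cost, which exceeds 1, making full contribution the dominant choice for everyone.
So the Nash equilibrium is full contribution by all 9; the group earns 9 × (37 × 0.83 + 1.9 × 37) = 909.09.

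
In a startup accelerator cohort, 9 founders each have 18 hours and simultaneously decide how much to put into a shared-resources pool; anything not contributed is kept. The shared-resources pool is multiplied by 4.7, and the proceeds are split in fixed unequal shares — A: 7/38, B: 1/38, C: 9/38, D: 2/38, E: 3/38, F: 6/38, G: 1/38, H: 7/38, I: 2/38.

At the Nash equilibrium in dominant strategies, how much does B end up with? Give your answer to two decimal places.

20.23 hours

A player with share s gets back 4.7·s per unit contributed, so full contribution is dominant for anyone with s > 1/4.7 = 0.2128 and zero contribution is dominant for anyone below.
Only C (9/38) clears that bar, contributing 18; the remaining 8 contribute 0. Total contributed: 18.
B keeps 18 and receives 4.7 × 18 × 1/38 = 2.23 from the shared-resources pool, for a payoff of 20.23.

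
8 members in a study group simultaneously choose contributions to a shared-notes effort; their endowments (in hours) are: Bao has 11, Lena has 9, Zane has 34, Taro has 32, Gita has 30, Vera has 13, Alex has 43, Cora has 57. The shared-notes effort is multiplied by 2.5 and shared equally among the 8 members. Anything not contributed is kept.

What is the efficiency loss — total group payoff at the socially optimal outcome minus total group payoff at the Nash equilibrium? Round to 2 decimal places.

343.50 hours

The private return per contributed unit is 2.5/8 = 0.3125 < 1 for every player regardless of endowment, so the Nash equilibrium is zero contribution and the group total is Σ E_j = 11 + 9 + 34 + 32 + 30 + 13 + 43 + 57 = 229.
Each contributed unit returns 2.500 to the group, so the social optimum is full contribution by everyone: group total = 2.500 × 229 = 572.50.
Efficiency loss = (2.500 − 1) × 229 = 343.50.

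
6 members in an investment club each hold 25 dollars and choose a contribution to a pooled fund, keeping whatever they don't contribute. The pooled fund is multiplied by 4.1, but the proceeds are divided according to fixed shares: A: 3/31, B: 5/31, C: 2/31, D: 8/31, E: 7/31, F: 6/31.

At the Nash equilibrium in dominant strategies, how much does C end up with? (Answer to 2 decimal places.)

31.61 dollars

Each unit j contributes comes back to j as 4.1 × (j's share), so j prefers to contribute only if that share exceeds 1/4.1 = 0.2439; otherwise keeping the unit dominates.
D alone (share 8/31) is above the threshold, contributing 25; the remaining 5 contribute 0. Total contributed: 25.
C keeps 25 and receives 4.1 × 25 × 2/31 = 6.61 from the pooled fund, for a payoff of 31.61.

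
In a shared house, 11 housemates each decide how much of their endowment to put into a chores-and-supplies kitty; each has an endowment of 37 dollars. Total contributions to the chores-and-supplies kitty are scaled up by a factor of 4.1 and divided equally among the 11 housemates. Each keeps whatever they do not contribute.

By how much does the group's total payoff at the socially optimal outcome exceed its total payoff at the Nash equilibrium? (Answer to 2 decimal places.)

Each contributed unit returns 4.1/11 = 0.3727 to its contributor — below 1 — so contributing 0 is dominant for every player. At the Nash equilibrium everyone keeps their 37, and the group total is 11 × 37 = 407.
Each contributed unit returns 4.100 to the group as a whole (0.3727 to each of 11 players), which exceeds 1, so the social optimum is full contribution: group total = 4.100 × 407 = 1668.70.
Efficiency loss = 1668.70 − 407 = 1261.70.

1261.70 dollars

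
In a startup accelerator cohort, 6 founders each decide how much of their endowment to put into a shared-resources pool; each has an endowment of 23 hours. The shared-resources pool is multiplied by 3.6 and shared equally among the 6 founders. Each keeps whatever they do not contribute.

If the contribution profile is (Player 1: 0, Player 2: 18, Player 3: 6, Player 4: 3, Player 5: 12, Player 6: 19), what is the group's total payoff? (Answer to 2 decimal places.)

Total contributed: 0 + 18 + 6 + 3 + 12 + 19 = 58; total kept: 6 × 23 − 58 = 80.
The shared-resources pool pays out 3.6 × 58 = 208.80 in aggregate.
Group total = 80 + 208.80 = 288.80.

288.80 hours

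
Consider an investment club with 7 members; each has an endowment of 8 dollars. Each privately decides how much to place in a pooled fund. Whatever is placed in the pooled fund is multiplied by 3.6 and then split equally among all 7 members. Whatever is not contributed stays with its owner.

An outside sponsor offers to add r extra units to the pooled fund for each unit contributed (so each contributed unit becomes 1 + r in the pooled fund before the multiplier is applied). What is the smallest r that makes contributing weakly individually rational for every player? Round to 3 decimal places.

With matching at rate r, one contributed unit becomes (1 + r) in the pooled fund and returns 3.6 × (1 + r) / 7 to the contributor.
Setting this equal to 1: 1 + r = 7/3.6 = 1.9444.
So the minimum matching rate is r = 1.9444 − 1 = 0.944.

0.944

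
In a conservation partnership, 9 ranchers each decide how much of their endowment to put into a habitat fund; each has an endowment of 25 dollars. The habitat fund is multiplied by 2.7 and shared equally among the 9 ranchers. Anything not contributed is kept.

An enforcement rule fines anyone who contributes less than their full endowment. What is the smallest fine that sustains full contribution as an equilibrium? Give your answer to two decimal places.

Given the others contribute fully, the best deviation is to contribute 0 (any partial contribution still incurs the fine and gives up units whose private return 0.3000 is below 1).
Deviating from 25 to 0 saves 25 dollars but forfeits the deviator's share of the drop in the habitat fund: 2.7/9 × 25 = 7.50.
So the deviation gain is 25 − 7.50 = 17.50, and the fine must be at least 17.50 dollars to wipe it out.

17.50 dollars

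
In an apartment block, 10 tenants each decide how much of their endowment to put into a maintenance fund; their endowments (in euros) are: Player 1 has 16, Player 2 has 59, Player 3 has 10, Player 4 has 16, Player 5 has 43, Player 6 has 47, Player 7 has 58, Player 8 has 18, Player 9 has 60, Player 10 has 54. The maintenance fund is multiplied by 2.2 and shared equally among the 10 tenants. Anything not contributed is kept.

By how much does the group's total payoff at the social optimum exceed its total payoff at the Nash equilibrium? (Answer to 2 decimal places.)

The private return per contributed unit is 2.2/10 = 0.2200 < 1 for every player regardless of endowment, so the Nash equilibrium is zero contribution and the group total is Σ E_j = 16 + 59 + 10 + 16 + 43 + 47 + 58 + 18 + 60 + 54 = 381.
Each contributed unit returns 2.200 to the group, so the social optimum is full contribution by everyone: group total = 2.200 × 381 = 838.20.
Efficiency loss = (2.200 − 1) × 381 = 457.20.

457.20 euros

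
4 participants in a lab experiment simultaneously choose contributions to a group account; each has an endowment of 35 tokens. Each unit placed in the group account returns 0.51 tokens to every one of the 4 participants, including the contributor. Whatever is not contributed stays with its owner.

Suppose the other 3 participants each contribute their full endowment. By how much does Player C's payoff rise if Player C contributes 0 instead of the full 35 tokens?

17.15 tokens

Switching from a contribution of 35 to 0 lets Player C keep an extra 35 tokens, but lowers the group account by 35, which costs Player C their own share of that drop: 0.51 × 35 = 17.85.
Net gain = 35 − 17.85 = 17.15. The private return per contributed unit (0.51) is below 1, so free-riding is indeed the best response regardless of what the others do.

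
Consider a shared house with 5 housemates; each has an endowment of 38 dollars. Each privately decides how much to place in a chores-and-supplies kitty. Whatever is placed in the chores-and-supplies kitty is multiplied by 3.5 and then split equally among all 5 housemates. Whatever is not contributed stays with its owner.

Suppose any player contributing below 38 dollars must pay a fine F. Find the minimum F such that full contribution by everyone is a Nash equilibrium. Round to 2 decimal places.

11.40 dollars

Given the others contribute fully, the best deviation is to contribute 0 (any partial contribution still incurs the fine and gives up units whose private return 0.7000 is below 1).
Deviating from 38 to 0 saves 38 dollars but forfeits the deviator's share of the drop in the chores-and-supplies kitty: 3.5/5 × 38 = 26.60.
So the deviation gain is 38 − 26.60 = 11.40, and the fine must be at least 11.40 dollars to wipe it out.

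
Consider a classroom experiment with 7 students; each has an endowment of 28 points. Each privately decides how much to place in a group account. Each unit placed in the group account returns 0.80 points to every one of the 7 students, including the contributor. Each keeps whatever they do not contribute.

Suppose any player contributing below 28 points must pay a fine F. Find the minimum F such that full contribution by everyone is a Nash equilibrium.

Given the others contribute fully, the best deviation is to contribute 0 (any partial contribution still incurs the fine and gives up units whose private return 0.80 is below 1).
Deviating from 28 to 0 saves 28 points but forfeits the deviator's share of the drop in the group account: 0.80 × 28 = 22.40.
So the deviation gain is 28 − 22.40 = 5.60, and the fine must be at least 5.60 points to wipe it out.

5.60 points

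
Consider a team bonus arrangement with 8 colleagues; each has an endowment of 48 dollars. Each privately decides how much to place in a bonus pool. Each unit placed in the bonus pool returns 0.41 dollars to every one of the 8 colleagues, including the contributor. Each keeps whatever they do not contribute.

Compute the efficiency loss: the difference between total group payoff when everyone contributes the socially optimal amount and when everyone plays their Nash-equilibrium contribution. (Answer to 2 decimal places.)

The private return per contributed unit is 0.41 < 1, so contributing 0 is dominant for every player. At the Nash equilibrium everyone keeps their 48, and the group total is 8 × 48 = 384.
Each contributed unit returns 3.280 to the group as a whole (0.41 to each of 8 players), which exceeds 1, so the social optimum is full contribution: group total = 3.280 × 384 = 1259.52.
Efficiency loss = 1259.52 − 384 = 875.52.

875.52 dollars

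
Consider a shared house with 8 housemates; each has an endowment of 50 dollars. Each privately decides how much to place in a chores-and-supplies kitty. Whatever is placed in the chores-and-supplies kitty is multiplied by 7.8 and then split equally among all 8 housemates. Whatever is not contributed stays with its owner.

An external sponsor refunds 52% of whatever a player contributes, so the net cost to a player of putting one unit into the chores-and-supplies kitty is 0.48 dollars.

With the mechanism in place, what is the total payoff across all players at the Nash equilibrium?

3328.00 dollars

With the mechanism, a contributed unit returns (7.8/8) / 0.48 = 2.0313 per unit of net cost to the contributor — now above 1 — so contributing fully is weakly dominant for every player.
So the Nash equilibrium is full contribution by all 8; the group earns 8 × (50 × 0.52 + 7.8 × 50) = 3328.00.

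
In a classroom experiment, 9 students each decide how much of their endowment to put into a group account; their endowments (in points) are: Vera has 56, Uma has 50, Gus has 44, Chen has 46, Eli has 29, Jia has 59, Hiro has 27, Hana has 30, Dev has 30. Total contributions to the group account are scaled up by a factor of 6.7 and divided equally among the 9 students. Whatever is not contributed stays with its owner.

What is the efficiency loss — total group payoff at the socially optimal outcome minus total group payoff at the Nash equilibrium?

2114.70 points

The private return per contributed unit is 6.7/9 = 0.7444 < 1 for every player regardless of endowment, so the Nash equilibrium is zero contribution and the group total is Σ E_j = 56 + 50 + 44 + 46 + 29 + 59 + 27 + 30 + 30 = 371.
Each contributed unit returns 6.700 to the group, so the social optimum is full contribution by everyone: group total = 6.700 × 371 = 2485.70.
Efficiency loss = (6.700 − 1) × 371 = 2114.70.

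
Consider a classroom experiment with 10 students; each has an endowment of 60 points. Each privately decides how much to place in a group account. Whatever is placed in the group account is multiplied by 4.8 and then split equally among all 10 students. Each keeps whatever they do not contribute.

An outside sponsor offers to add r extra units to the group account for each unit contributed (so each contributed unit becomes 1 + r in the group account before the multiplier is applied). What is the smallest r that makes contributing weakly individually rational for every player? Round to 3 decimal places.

With matching at rate r, one contributed unit becomes (1 + r) in the group account and returns 4.8 × (1 + r) / 10 to the contributor.
Setting this equal to 1: 1 + r = 10/4.8 = 2.0833.
So the minimum matching rate is r = 2.0833 − 1 = 1.083.

1.083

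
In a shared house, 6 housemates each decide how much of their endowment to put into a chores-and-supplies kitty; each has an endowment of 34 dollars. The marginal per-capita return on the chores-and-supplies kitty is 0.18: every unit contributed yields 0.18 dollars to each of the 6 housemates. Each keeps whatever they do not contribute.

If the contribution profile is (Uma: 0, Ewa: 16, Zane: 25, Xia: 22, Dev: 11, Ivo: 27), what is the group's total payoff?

212.08 dollars

Total contributed: 0 + 16 + 25 + 22 + 11 + 27 = 101; total kept: 6 × 34 − 101 = 103.
The chores-and-supplies kitty pays out 0.18 × 6 × 101 = 109.08 in aggregate.
Group total = 103 + 109.08 = 212.08.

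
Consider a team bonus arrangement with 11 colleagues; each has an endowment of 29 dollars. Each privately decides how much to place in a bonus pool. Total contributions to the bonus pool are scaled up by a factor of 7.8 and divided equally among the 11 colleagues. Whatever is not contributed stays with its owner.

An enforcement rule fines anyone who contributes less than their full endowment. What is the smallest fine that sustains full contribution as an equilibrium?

8.44 dollars

Given the others contribute fully, the best deviation is to contribute 0 (any partial contribution still incurs the fine and gives up units whose private return 0.7091 is below 1).
Deviating from 29 to 0 saves 29 dollars but forfeits the deviator's share of the drop in the bonus pool: 7.8/11 × 29 = 20.56.
So the deviation gain is 29 − 20.56 = 8.44, and the fine must be at least 8.44 dollars to wipe it out.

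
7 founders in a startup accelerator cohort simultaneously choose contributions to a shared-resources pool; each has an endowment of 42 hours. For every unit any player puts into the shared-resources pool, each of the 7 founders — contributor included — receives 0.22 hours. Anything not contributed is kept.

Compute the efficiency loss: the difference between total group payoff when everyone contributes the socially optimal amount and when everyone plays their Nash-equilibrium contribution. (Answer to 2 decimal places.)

The private return per contributed unit is 0.22 < 1, so contributing 0 is dominant for every player. At the Nash equilibrium everyone keeps their 42, and the group total is 7 × 42 = 294.
Each contributed unit returns 1.540 to the group as a whole (0.22 to each of 7 players), which exceeds 1, so the social optimum is full contribution: group total = 1.540 × 294 = 452.76.
Efficiency loss = 452.76 − 294 = 158.76.

158.76 hours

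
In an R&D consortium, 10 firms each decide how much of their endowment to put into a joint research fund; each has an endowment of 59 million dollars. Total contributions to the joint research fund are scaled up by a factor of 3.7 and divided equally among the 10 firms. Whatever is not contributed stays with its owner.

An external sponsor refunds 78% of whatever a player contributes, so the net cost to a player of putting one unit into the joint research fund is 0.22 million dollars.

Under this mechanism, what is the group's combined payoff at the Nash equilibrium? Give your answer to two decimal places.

2643.20 million dollars

Under the mechanism each unit contributed yields (3.7/10) / 0.22 = 1.6818 back to its contributor per unit of net cost, which exceeds 1, making full contribution the dominant choice for everyone.
At the Nash equilibrium everyone contributes 59. Group total payoff = 10 × (59 × 0.78 + 3.7 × 59) = 2643.20.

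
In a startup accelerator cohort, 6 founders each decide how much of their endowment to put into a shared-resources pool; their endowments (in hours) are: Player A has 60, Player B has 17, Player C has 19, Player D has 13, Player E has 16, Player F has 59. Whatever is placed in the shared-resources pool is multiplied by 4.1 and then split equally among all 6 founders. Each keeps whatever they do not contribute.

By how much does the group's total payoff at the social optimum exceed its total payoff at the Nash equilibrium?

570.40 hours

The private return per contributed unit is 4.1/6 = 0.6833 < 1 for every player regardless of endowment, so the Nash equilibrium is zero contribution and the group total is Σ E_j = 60 + 17 + 19 + 13 + 16 + 59 = 184.
Each contributed unit returns 4.100 to the group, so the social optimum is full contribution by everyone: group total = 4.100 × 184 = 754.40.
Efficiency loss = (4.100 − 1) × 184 = 570.40.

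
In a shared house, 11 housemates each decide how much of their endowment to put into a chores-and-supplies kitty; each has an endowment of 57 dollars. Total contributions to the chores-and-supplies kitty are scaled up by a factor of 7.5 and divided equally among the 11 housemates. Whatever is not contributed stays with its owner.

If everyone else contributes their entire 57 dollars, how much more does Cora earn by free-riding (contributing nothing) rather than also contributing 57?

18.14 dollars

Switching from a contribution of 57 to 0 lets Cora keep an extra 57 dollars, but lowers the chores-and-supplies kitty by 57, which costs Cora their own share of that drop: 7.5/11 × 57 = 38.86.
Net gain = 57 − 38.86 = 18.14. The private return per contributed unit (0.6818) is below 1, so free-riding is indeed the best response regardless of what the others do.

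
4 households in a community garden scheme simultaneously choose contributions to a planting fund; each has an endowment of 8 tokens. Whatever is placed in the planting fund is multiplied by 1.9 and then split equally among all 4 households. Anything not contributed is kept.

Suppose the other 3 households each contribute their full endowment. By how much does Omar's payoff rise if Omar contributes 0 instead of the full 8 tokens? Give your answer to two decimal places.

Switching from a contribution of 8 to 0 lets Omar keep an extra 8 tokens, but lowers the planting fund by 8, which costs Omar their own share of that drop: 1.9/4 × 8 = 3.80.
Net gain = 8 − 3.80 = 4.20. The private return per contributed unit (0.4750) is below 1, so free-riding is indeed the best response regardless of what the others do.

4.20 tokens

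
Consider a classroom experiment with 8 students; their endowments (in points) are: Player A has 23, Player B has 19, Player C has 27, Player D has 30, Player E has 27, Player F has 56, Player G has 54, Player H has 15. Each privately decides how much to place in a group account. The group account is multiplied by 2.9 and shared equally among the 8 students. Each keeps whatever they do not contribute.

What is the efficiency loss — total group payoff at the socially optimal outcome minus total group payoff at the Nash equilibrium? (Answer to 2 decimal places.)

476.90 points

The private return per contributed unit is 2.9/8 = 0.3625 < 1 for every player regardless of endowment, so the Nash equilibrium is zero contribution and the group total is Σ E_j = 23 + 19 + 27 + 30 + 27 + 56 + 54 + 15 = 251.
Each contributed unit returns 2.900 to the group, so the social optimum is full contribution by everyone: group total = 2.900 × 251 = 727.90.
Efficiency loss = (2.900 − 1) × 251 = 476.90.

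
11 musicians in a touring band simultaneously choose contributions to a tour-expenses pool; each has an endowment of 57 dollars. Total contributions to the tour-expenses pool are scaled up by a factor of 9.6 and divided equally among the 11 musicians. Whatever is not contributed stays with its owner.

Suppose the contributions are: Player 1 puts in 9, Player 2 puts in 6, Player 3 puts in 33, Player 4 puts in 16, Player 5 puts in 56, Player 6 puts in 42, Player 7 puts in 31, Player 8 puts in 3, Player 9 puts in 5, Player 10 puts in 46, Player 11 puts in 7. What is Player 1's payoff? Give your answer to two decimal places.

Total contributed: 9 + 6 + 33 + 16 + 56 + 42 + 31 + 3 + 5 + 46 + 7 = 254.
Each receives 9.6 × 254 / 11 = 221.67 from the tour-expenses pool.
Player 1 keeps 57 − 9 = 48, so Player 1's payoff is 48 + 221.67 = 269.67.

269.67 dollars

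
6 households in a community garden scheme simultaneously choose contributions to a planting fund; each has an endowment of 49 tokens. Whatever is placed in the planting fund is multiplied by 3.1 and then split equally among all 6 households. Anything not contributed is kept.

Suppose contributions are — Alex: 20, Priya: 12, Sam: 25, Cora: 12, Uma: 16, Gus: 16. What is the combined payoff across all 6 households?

Total contributed: 20 + 12 + 25 + 12 + 16 + 16 = 101; total kept: 6 × 49 − 101 = 193.
The planting fund pays out 3.1 × 101 = 313.10 in aggregate.
Group total = 193 + 313.10 = 506.10.

506.10 tokens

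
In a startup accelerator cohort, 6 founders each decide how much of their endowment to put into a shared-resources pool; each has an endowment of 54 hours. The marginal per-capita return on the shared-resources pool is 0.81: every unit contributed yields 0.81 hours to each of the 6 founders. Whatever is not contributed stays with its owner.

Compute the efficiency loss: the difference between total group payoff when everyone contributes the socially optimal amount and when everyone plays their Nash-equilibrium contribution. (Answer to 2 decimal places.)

The private return per contributed unit is 0.81 < 1, so contributing 0 is dominant for every player. At the Nash equilibrium everyone keeps their 54, and the group total is 6 × 54 = 324.
Each contributed unit returns 4.860 to the group as a whole (0.81 to each of 6 players), which exceeds 1, so the social optimum is full contribution: group total = 4.860 × 324 = 1574.64.
Efficiency loss = 1574.64 − 324 = 1250.64.

1250.64 hours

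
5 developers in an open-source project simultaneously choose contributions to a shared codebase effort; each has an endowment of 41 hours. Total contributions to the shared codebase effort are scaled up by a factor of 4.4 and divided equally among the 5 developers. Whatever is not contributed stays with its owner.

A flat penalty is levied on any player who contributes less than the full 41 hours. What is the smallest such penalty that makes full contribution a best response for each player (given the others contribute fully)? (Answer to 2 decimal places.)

Given the others contribute fully, the best deviation is to contribute 0 (any partial contribution still incurs the fine and gives up units whose private return 0.8800 is below 1).
Deviating from 41 to 0 saves 41 hours but forfeits the deviator's share of the drop in the shared codebase effort: 4.4/5 × 41 = 36.08.
So the deviation gain is 41 − 36.08 = 4.92, and the fine must be at least 4.92 hours to wipe it out.

4.92 hours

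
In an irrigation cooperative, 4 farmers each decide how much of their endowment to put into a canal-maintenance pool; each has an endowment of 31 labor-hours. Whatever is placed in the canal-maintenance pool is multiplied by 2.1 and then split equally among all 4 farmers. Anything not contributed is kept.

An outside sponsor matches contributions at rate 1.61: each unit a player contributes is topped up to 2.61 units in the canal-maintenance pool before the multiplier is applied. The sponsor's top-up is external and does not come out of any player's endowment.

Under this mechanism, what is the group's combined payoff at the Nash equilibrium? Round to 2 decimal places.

Under the mechanism each unit contributed yields 2.1 × 2.61 / 4 = 1.3703 back to its contributor per unit of net cost, which exceeds 1, making full contribution the dominant choice for everyone.
At the Nash equilibrium everyone contributes 31. Group total payoff = 2.1 × 2.61 × 124 = 679.64.

679.64 labor-hours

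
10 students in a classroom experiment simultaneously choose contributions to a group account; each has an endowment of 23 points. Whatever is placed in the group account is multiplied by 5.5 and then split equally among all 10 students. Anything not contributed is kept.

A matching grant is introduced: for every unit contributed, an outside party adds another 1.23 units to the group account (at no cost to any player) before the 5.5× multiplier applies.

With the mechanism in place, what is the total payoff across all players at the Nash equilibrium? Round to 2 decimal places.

With the mechanism, a contributed unit returns 5.5 × 2.23 / 10 = 1.2265 per unit of net cost to the contributor — now above 1 — so contributing fully is weakly dominant for every player.
At the Nash equilibrium everyone contributes 23. Group total payoff = 5.5 × 2.23 × 230 = 2820.95.

2820.95 points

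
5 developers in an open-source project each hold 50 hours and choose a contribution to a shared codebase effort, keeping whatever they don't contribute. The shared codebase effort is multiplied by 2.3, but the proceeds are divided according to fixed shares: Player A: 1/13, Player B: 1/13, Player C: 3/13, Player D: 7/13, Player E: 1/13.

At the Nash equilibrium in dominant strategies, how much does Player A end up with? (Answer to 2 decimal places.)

Each unit j contributes comes back to j as 2.3 × (j's share), so j prefers to contribute only if that share exceeds 1/2.3 = 0.4348; otherwise keeping the unit dominates.
Only Player D (7/13) clears that bar, contributing 50; the remaining 4 contribute 0. Total contributed: 50.
Player A keeps 50 and receives 2.3 × 50 × 1/13 = 8.85 from the shared codebase effort, for a payoff of 58.85.

58.85 hours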